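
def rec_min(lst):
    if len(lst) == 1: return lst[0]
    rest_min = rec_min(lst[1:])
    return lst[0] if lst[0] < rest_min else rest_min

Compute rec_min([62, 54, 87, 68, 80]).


rec_min([62, 54, 87, 68, 80]): compare 62 with rec_min([54, 87, 68, 80])
rec_min([54, 87, 68, 80]): compare 54 with rec_min([87, 68, 80])
rec_min([87, 68, 80]): compare 87 with rec_min([68, 80])
rec_min([68, 80]): compare 68 with rec_min([80])
rec_min([80]) = 80  (base case)
Compare 68 with 80 -> 68
Compare 87 with 68 -> 68
Compare 54 with 68 -> 54
Compare 62 with 54 -> 54

54


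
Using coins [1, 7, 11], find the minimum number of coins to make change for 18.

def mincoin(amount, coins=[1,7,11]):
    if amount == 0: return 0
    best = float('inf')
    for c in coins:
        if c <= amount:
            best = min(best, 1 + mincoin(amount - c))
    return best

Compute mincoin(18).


Building up with DP:
mincoin(0) = 0
mincoin(1) = min(1+mincoin(0)=1+0=1) = 1
mincoin(2) = min(1+mincoin(1)=1+1=2) = 2
mincoin(3) = min(1+mincoin(2)=1+2=3) = 3
mincoin(4) = min(1+mincoin(3)=1+3=4) = 4
mincoin(5) = min(1+mincoin(4)=1+4=5) = 5
mincoin(6) = min(1+mincoin(5)=1+5=6) = 6
mincoin(7) = min(1+mincoin(6)=1+6=7, 1+mincoin(0)=1+0=1) = 1
mincoin(8) = min(1+mincoin(7)=1+1=2, 1+mincoin(1)=1+1=2) = 2
mincoin(9) = min(1+mincoin(8)=1+2=3, 1+mincoin(2)=1+2=3) = 3
mincoin(10) = min(1+mincoin(9)=1+3=4, 1+mincoin(3)=1+3=4) = 4
mincoin(11) = min(1+mincoin(10)=1+4=5, 1+mincoin(4)=1+4=5, 1+mincoin(0)=1+0=1) = 1
mincoin(12) = min(1+mincoin(11)=1+1=2, 1+mincoin(5)=1+5=6, 1+mincoin(1)=1+1=2) = 2
mincoin(13) = min(1+mincoin(12)=1+2=3, 1+mincoin(6)=1+6=7, 1+mincoin(2)=1+2=3) = 3
mincoin(14) = min(1+mincoin(13)=1+3=4, 1+mincoin(7)=1+1=2, 1+mincoin(3)=1+3=4) = 2
mincoin(15) = min(1+mincoin(14)=1+2=3, 1+mincoin(8)=1+2=3, 1+mincoin(4)=1+4=5) = 3
mincoin(16) = min(1+mincoin(15)=1+3=4, 1+mincoin(9)=1+3=4, 1+mincoin(5)=1+5=6) = 4
mincoin(17) = min(1+mincoin(16)=1+4=5, 1+mincoin(10)=1+4=5, 1+mincoin(6)=1+6=7) = 5
mincoin(18) = min(1+mincoin(17)=1+5=6, 1+mincoin(11)=1+1=2, 1+mincoin(7)=1+1=2) = 2

2


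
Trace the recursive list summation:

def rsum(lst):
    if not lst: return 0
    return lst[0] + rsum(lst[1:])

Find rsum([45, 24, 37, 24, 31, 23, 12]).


rsum([45, 24, 37, 24, 31, 23, 12]) = 45 + rsum([24, 37, 24, 31, 23, 12])
rsum([24, 37, 24, 31, 23, 12]) = 24 + rsum([37, 24, 31, 23, 12])
rsum([37, 24, 31, 23, 12]) = 37 + rsum([24, 31, 23, 12])
rsum([24, 31, 23, 12]) = 24 + rsum([31, 23, 12])
rsum([31, 23, 12]) = 31 + rsum([23, 12])
rsum([23, 12]) = 23 + rsum([12])
rsum([12]) = 12 + rsum([])
rsum([]) = 0  (base case)
Total: 45 + 24 + 37 + 24 + 31 + 23 + 12 + 0 = 196

196


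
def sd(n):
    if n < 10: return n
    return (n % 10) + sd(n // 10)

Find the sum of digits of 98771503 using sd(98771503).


sd(98771503) = 3 + sd(9877150)
sd(9877150) = 0 + sd(987715)
sd(987715) = 5 + sd(98771)
sd(98771) = 1 + sd(9877)
sd(9877) = 7 + sd(987)
sd(987) = 7 + sd(98)
sd(98) = 8 + sd(9)
sd(9) = 9  (base case)
Total: 3 + 0 + 5 + 1 + 7 + 7 + 8 + 9 = 40

40


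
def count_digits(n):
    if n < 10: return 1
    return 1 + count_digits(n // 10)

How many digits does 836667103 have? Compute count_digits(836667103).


count_digits(836667103) = 1 + count_digits(83666710)
count_digits(83666710) = 1 + count_digits(8366671)
count_digits(8366671) = 1 + count_digits(836667)
count_digits(836667) = 1 + count_digits(83666)
count_digits(83666) = 1 + count_digits(8366)
count_digits(8366) = 1 + count_digits(836)
count_digits(836) = 1 + count_digits(83)
count_digits(83) = 1 + count_digits(8)
count_digits(8) = 1  (base case: 8 < 10)
Unwinding: 1 + 1 + 1 + 1 + 1 + 1 + 1 + 1 + 1 = 9

9


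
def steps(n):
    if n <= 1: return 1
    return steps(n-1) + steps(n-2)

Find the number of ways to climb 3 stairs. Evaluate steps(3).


Building up from base cases:
steps(0) = 1
steps(1) = 1
steps(2) = steps(1) + steps(0) = 1 + 1 = 2
steps(3) = steps(2) + steps(1) = 2 + 1 = 3

3


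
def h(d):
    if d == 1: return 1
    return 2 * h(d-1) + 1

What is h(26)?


h(26) = 2 * h(25) + 1
h(25) = 2 * h(24) + 1
h(24) = 2 * h(23) + 1
h(23) = 2 * h(22) + 1
h(22) = 2 * h(21) + 1
h(21) = 2 * h(20) + 1
h(20) = 2 * h(19) + 1
h(19) = 2 * h(18) + 1
h(18) = 2 * h(17) + 1
h(17) = 2 * h(16) + 1
h(16) = 2 * h(15) + 1
h(15) = 2 * h(14) + 1
h(14) = 2 * h(13) + 1
h(13) = 2 * h(12) + 1
h(12) = 2 * h(11) + 1
h(11) = 2 * h(10) + 1
h(10) = 2 * h(9) + 1
h(9) = 2 * h(8) + 1
h(8) = 2 * h(7) + 1
h(7) = 2 * h(6) + 1
h(6) = 2 * h(5) + 1
h(5) = 2 * h(4) + 1
h(4) = 2 * h(3) + 1
h(3) = 2 * h(2) + 1
h(2) = 2 * h(1) + 1
h(1) = 1  (base case)
h(2) = 2 * 1 + 1 = 3
h(3) = 2 * 3 + 1 = 7
h(4) = 2 * 7 + 1 = 15
h(5) = 2 * 15 + 1 = 31
h(6) = 2 * 31 + 1 = 63
h(7) = 2 * 63 + 1 = 127
h(8) = 2 * 127 + 1 = 255
h(9) = 2 * 255 + 1 = 511
h(10) = 2 * 511 + 1 = 1023
h(11) = 2 * 1023 + 1 = 2047
h(12) = 2 * 2047 + 1 = 4095
h(13) = 2 * 4095 + 1 = 8191
h(14) = 2 * 8191 + 1 = 16383
h(15) = 2 * 16383 + 1 = 32767
h(16) = 2 * 32767 + 1 = 65535
h(17) = 2 * 65535 + 1 = 131071
h(18) = 2 * 131071 + 1 = 262143
h(19) = 2 * 262143 + 1 = 524287
h(20) = 2 * 524287 + 1 = 1048575
h(21) = 2 * 1048575 + 1 = 2097151
h(22) = 2 * 2097151 + 1 = 4194303
h(23) = 2 * 4194303 + 1 = 8388607
h(24) = 2 * 8388607 + 1 = 16777215
h(25) = 2 * 16777215 + 1 = 33554431
h(26) = 2 * 33554431 + 1 = 67108863

67108863


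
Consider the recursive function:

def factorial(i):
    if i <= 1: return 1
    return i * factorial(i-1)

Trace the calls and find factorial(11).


factorial(11)
= 11 * factorial(10)
= 11 * 10 * factorial(9)
= 11 * 10 * 9 * factorial(8)
= 11 * 10 * 9 * 8 * factorial(7)
= 11 * 10 * 9 * 8 * 7 * factorial(6)
= 11 * 10 * 9 * 8 * 7 * 6 * factorial(5)
= 11 * 10 * 9 * 8 * 7 * 6 * 5 * factorial(4)
= 11 * 10 * 9 * 8 * 7 * 6 * 5 * 4 * factorial(3)
= 11 * 10 * 9 * 8 * 7 * 6 * 5 * 4 * 3 * factorial(2)
= 11 * 10 * 9 * 8 * 7 * 6 * 5 * 4 * 3 * 2 * factorial(1)
= 11 * 10 * 9 * 8 * 7 * 6 * 5 * 4 * 3 * 2 * 1
= 39916800

39916800


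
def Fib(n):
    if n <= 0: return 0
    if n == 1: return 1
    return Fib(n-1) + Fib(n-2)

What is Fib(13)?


Computing Fib(13) bottom-up:
Fib(0) = 0
Fib(1) = 1
Fib(2) = Fib(1) + Fib(0) = 1 + 0 = 1
Fib(3) = Fib(2) + Fib(1) = 1 + 1 = 2
Fib(4) = Fib(3) + Fib(2) = 2 + 1 = 3
Fib(5) = Fib(4) + Fib(3) = 3 + 2 = 5
Fib(6) = Fib(5) + Fib(4) = 5 + 3 = 8
Fib(7) = Fib(6) + Fib(5) = 8 + 5 = 13
Fib(8) = Fib(7) + Fib(6) = 13 + 8 = 21
Fib(9) = Fib(8) + Fib(7) = 21 + 13 = 34
Fib(10) = Fib(9) + Fib(8) = 34 + 21 = 55
Fib(11) = Fib(10) + Fib(9) = 55 + 34 = 89
Fib(12) = Fib(11) + Fib(10) = 89 + 55 = 144
Fib(13) = Fib(12) + Fib(11) = 144 + 89 = 233

233


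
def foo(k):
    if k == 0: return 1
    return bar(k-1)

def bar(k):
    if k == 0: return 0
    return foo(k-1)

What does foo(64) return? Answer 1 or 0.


foo(64) = bar(63)
bar(63) = foo(62)
foo(62) = bar(61)
bar(61) = foo(60)
foo(60) = bar(59)
bar(59) = foo(58)
foo(58) = bar(57)
bar(57) = foo(56)
foo(56) = bar(55)
bar(55) = foo(54)
foo(54) = bar(53)
bar(53) = foo(52)
foo(52) = bar(51)
bar(51) = foo(50)
foo(50) = bar(49)
bar(49) = foo(48)
foo(48) = bar(47)
bar(47) = foo(46)
foo(46) = bar(45)
bar(45) = foo(44)
foo(44) = bar(43)
bar(43) = foo(42)
foo(42) = bar(41)
bar(41) = foo(40)
foo(40) = bar(39)
bar(39) = foo(38)
foo(38) = bar(37)
bar(37) = foo(36)
foo(36) = bar(35)
bar(35) = foo(34)
foo(34) = bar(33)
bar(33) = foo(32)
foo(32) = bar(31)
bar(31) = foo(30)
foo(30) = bar(29)
bar(29) = foo(28)
foo(28) = bar(27)
bar(27) = foo(26)
foo(26) = bar(25)
bar(25) = foo(24)
foo(24) = bar(23)
bar(23) = foo(22)
foo(22) = bar(21)
bar(21) = foo(20)
foo(20) = bar(19)
bar(19) = foo(18)
foo(18) = bar(17)
bar(17) = foo(16)
foo(16) = bar(15)
bar(15) = foo(14)
foo(14) = bar(13)
bar(13) = foo(12)
foo(12) = bar(11)
bar(11) = foo(10)
foo(10) = bar(9)
bar(9) = foo(8)
foo(8) = bar(7)
bar(7) = foo(6)
foo(6) = bar(5)
bar(5) = foo(4)
foo(4) = bar(3)
bar(3) = foo(2)
foo(2) = bar(1)
bar(1) = foo(0)
foo(0) = 1  (base case)
Result: 1

1


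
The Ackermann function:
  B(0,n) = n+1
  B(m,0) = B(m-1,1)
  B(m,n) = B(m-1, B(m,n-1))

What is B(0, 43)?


B(0, 43) = 44
Result: B(0, 43) = 44

44


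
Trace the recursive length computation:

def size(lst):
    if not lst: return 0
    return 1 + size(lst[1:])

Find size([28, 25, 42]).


size([28, 25, 42]) = 1 + size([25, 42])
size([25, 42]) = 1 + size([42])
size([42]) = 1 + size([])
size([]) = 0  (base case)
Unwinding: 1 + 1 + 1 + 0 = 3

3


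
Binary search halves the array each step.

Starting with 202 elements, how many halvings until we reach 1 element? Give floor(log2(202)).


202 / 2 = 101
101 / 2 = 50
50 / 2 = 25
25 / 2 = 12
12 / 2 = 6
6 / 2 = 3
3 / 2 = 1
Reached 1 after 7 halvings

7


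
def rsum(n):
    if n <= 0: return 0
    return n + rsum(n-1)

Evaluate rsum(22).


rsum(22)
= 22 + 21 + 20 + 19 + 18 + 17 + 16 + 15 + 14 + 13 + 12 + 11 + 10 + 9 + 8 + 7 + 6 + 5 + 4 + 3 + 2 + 1 + rsum(0)
= 22 + 21 + 20 + 19 + 18 + 17 + 16 + 15 + 14 + 13 + 12 + 11 + 10 + 9 + 8 + 7 + 6 + 5 + 4 + 3 + 2 + 1 + 0
= 253

253


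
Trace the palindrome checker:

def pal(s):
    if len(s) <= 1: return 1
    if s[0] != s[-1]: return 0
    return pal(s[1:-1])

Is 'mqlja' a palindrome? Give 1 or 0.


pal('mqlja'): s[0]='m' != s[-1]='a' -> return 0
Result: 0 (not a palindrome)

0


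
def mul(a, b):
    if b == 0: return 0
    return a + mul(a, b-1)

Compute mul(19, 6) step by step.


mul(19, 6) = 19 + mul(19, 5)
mul(19, 5) = 19 + mul(19, 4)
mul(19, 4) = 19 + mul(19, 3)
mul(19, 3) = 19 + mul(19, 2)
mul(19, 2) = 19 + mul(19, 1)
mul(19, 1) = 19 + mul(19, 0)
mul(19, 0) = 0  (base case)
Total: 19 + 19 + 19 + 19 + 19 + 19 + 0 = 114

114


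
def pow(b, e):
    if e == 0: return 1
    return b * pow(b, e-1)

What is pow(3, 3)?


pow(3, 3)
= 3 * pow(3, 2)
= 3 * 3 * pow(3, 1)
= 3 * 3 * 3 * pow(3, 0)
= 3 * 3 * 3 * 1
= 27

27


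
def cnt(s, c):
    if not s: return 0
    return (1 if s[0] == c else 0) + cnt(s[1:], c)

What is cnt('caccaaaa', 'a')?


s[0]='c' != 'a' -> 0
s[0]='a' == 'a' -> 1
s[0]='c' != 'a' -> 0
s[0]='c' != 'a' -> 0
s[0]='a' == 'a' -> 1
s[0]='a' == 'a' -> 1
s[0]='a' == 'a' -> 1
s[0]='a' == 'a' -> 1
Sum: 0 + 1 + 0 + 0 + 1 + 1 + 1 + 1 = 5

5


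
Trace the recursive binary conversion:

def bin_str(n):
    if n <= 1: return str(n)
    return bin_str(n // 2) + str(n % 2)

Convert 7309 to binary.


bin_str(7309) = bin_str(3654) + '1'
bin_str(3654) = bin_str(1827) + '0'
bin_str(1827) = bin_str(913) + '1'
bin_str(913) = bin_str(456) + '1'
bin_str(456) = bin_str(228) + '0'
bin_str(228) = bin_str(114) + '0'
bin_str(114) = bin_str(57) + '0'
bin_str(57) = bin_str(28) + '1'
bin_str(28) = bin_str(14) + '0'
bin_str(14) = bin_str(7) + '0'
bin_str(7) = bin_str(3) + '1'
bin_str(3) = bin_str(1) + '1'
bin_str(1) = '1'  (base case)
Concatenating: '1' + '1' + '1' + '0' + '0' + '1' + '0' + '0' + '0' + '1' + '1' + '0' + '1' = '1110010001101'

1110010001101


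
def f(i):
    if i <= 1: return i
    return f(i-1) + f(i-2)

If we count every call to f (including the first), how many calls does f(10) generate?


Let C(n) = total calls for f(n)
C(0) = 1, C(1) = 1
C(2) = 1 + C(1) + C(0) = 1 + 1 + 1 = 3
C(3) = 1 + C(2) + C(1) = 1 + 3 + 1 = 5
C(4) = 1 + C(3) + C(2) = 1 + 5 + 3 = 9
C(5) = 1 + C(4) + C(3) = 1 + 9 + 5 = 15
C(6) = 1 + C(5) + C(4) = 1 + 15 + 9 = 25
C(7) = 1 + C(6) + C(5) = 1 + 25 + 15 = 41
C(8) = 1 + C(7) + C(6) = 1 + 41 + 25 = 67
C(9) = 1 + C(8) + C(7) = 1 + 67 + 41 = 109
C(10) = 1 + C(9) + C(8) = 1 + 109 + 67 = 177

177


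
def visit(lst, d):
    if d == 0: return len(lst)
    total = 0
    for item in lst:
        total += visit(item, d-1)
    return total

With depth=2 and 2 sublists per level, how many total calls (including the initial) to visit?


At depth 0 (root): 1 call
At depth 1: each of 1 parents calls visit on 2 children = 2 calls
At depth 2: each of 2 parents calls visit on 2 children = 4 calls
Total: 1 + 2 + 4 = 7

7


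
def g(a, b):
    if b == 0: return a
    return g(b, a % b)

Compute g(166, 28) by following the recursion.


g(166, 28) = g(28, 26)
g(28, 26) = g(26, 2)
g(26, 2) = g(2, 0)
g(2, 0) = 2  (base case)

2


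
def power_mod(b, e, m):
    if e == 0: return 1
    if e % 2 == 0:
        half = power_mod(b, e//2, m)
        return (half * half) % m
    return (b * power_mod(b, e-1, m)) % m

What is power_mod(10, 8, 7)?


power_mod(10, 8, 7): e is even, compute power_mod(10, 4, 7)
  power_mod(10, 4, 7): e is even, compute power_mod(10, 2, 7)
    power_mod(10, 2, 7): e is even, compute power_mod(10, 1, 7)
      power_mod(10, 1, 7): e is odd, compute power_mod(10, 0, 7)
        power_mod(10, 0, 7) = 1
      (10 * 1) % 7 = 3
    half=3, (3*3) % 7 = 2
  half=2, (2*2) % 7 = 4
half=4, (4*4) % 7 = 2

2


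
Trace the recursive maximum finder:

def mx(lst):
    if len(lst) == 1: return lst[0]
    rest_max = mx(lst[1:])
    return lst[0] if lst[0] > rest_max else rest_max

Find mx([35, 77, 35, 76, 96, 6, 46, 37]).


mx([35, 77, 35, 76, 96, 6, 46, 37]): compare 35 with mx([77, 35, 76, 96, 6, 46, 37])
mx([77, 35, 76, 96, 6, 46, 37]): compare 77 with mx([35, 76, 96, 6, 46, 37])
mx([35, 76, 96, 6, 46, 37]): compare 35 with mx([76, 96, 6, 46, 37])
mx([76, 96, 6, 46, 37]): compare 76 with mx([96, 6, 46, 37])
mx([96, 6, 46, 37]): compare 96 with mx([6, 46, 37])
mx([6, 46, 37]): compare 6 with mx([46, 37])
mx([46, 37]): compare 46 with mx([37])
mx([37]) = 37  (base case)
Compare 46 with 37 -> 46
Compare 6 with 46 -> 46
Compare 96 with 46 -> 96
Compare 76 with 96 -> 96
Compare 35 with 96 -> 96
Compare 77 with 96 -> 96
Compare 35 with 96 -> 96

96


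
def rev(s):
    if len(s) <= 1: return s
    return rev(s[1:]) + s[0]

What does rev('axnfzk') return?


rev('axnfzk') = rev('xnfzk') + 'a'
rev('xnfzk') = rev('nfzk') + 'x'
rev('nfzk') = rev('fzk') + 'n'
rev('fzk') = rev('zk') + 'f'
rev('zk') = rev('k') + 'z'
rev('k') = 'k'  (base case)
Concatenating: 'k' + 'z' + 'f' + 'n' + 'x' + 'a' = 'kzfnxa'

kzfnxa


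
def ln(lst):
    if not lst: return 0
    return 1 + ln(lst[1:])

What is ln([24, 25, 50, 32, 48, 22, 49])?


ln([24, 25, 50, 32, 48, 22, 49]) = 1 + ln([25, 50, 32, 48, 22, 49])
ln([25, 50, 32, 48, 22, 49]) = 1 + ln([50, 32, 48, 22, 49])
ln([50, 32, 48, 22, 49]) = 1 + ln([32, 48, 22, 49])
ln([32, 48, 22, 49]) = 1 + ln([48, 22, 49])
ln([48, 22, 49]) = 1 + ln([22, 49])
ln([22, 49]) = 1 + ln([49])
ln([49]) = 1 + ln([])
ln([]) = 0  (base case)
Unwinding: 1 + 1 + 1 + 1 + 1 + 1 + 1 + 0 = 7

7


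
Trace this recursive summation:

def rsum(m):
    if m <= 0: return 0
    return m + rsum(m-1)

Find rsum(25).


rsum(25)
= 25 + 24 + 23 + 22 + 21 + 20 + 19 + 18 + 17 + 16 + 15 + 14 + 13 + 12 + 11 + 10 + 9 + 8 + 7 + 6 + 5 + 4 + 3 + 2 + 1 + rsum(0)
= 25 + 24 + 23 + 22 + 21 + 20 + 19 + 18 + 17 + 16 + 15 + 14 + 13 + 12 + 11 + 10 + 9 + 8 + 7 + 6 + 5 + 4 + 3 + 2 + 1 + 0
= 325

325


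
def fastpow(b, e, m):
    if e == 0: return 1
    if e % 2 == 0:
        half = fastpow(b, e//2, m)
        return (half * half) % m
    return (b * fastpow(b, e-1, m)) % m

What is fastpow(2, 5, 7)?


fastpow(2, 5, 7): e is odd, compute fastpow(2, 4, 7)
  fastpow(2, 4, 7): e is even, compute fastpow(2, 2, 7)
    fastpow(2, 2, 7): e is even, compute fastpow(2, 1, 7)
      fastpow(2, 1, 7): e is odd, compute fastpow(2, 0, 7)
        fastpow(2, 0, 7) = 1
      (2 * 1) % 7 = 2
    half=2, (2*2) % 7 = 4
  half=4, (4*4) % 7 = 2
(2 * 2) % 7 = 4

4


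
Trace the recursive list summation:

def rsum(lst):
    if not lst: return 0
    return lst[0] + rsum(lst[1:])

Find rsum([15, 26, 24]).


rsum([15, 26, 24]) = 15 + rsum([26, 24])
rsum([26, 24]) = 26 + rsum([24])
rsum([24]) = 24 + rsum([])
rsum([]) = 0  (base case)
Total: 15 + 26 + 24 + 0 = 65

65


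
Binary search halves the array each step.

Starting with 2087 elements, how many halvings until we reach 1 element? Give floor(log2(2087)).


2087 / 2 = 1043
1043 / 2 = 521
521 / 2 = 260
260 / 2 = 130
130 / 2 = 65
65 / 2 = 32
32 / 2 = 16
16 / 2 = 8
8 / 2 = 4
4 / 2 = 2
2 / 2 = 1
Reached 1 after 11 halvings

11


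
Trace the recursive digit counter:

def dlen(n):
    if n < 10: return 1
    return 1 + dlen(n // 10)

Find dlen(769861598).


dlen(769861598) = 1 + dlen(76986159)
dlen(76986159) = 1 + dlen(7698615)
dlen(7698615) = 1 + dlen(769861)
dlen(769861) = 1 + dlen(76986)
dlen(76986) = 1 + dlen(7698)
dlen(7698) = 1 + dlen(769)
dlen(769) = 1 + dlen(76)
dlen(76) = 1 + dlen(7)
dlen(7) = 1  (base case: 7 < 10)
Unwinding: 1 + 1 + 1 + 1 + 1 + 1 + 1 + 1 + 1 = 9

9


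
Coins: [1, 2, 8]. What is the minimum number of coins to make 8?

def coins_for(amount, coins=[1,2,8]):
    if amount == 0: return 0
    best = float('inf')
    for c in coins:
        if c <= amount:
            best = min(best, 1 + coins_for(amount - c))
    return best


Building up with DP:
coins_for(0) = 0
coins_for(1) = min(1+coins_for(0)=1+0=1) = 1
coins_for(2) = min(1+coins_for(1)=1+1=2, 1+coins_for(0)=1+0=1) = 1
coins_for(3) = min(1+coins_for(2)=1+1=2, 1+coins_for(1)=1+1=2) = 2
coins_for(4) = min(1+coins_for(3)=1+2=3, 1+coins_for(2)=1+1=2) = 2
coins_for(5) = min(1+coins_for(4)=1+2=3, 1+coins_for(3)=1+2=3) = 3
coins_for(6) = min(1+coins_for(5)=1+3=4, 1+coins_for(4)=1+2=3) = 3
coins_for(7) = min(1+coins_for(6)=1+3=4, 1+coins_for(5)=1+3=4) = 4
coins_for(8) = min(1+coins_for(7)=1+4=5, 1+coins_for(6)=1+3=4, 1+coins_for(0)=1+0=1) = 1

1


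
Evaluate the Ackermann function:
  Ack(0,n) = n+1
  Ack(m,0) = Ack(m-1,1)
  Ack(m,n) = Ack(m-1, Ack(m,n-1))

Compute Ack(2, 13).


Ack(2, 13) = Ack(1, Ack(2, 12))
  Ack(2, 12) = Ack(1, Ack(2, 11))
    Ack(2, 11) = Ack(1, Ack(2, 10))
      Ack(2, 10) = Ack(1, Ack(2, 9))
        Ack(2, 9) = Ack(1, Ack(2, 8))
          Ack(2, 8) = Ack(1, Ack(2, 7))
          Ack(2, 7) = Ack(1, Ack(2, 6))
          Ack(2, 6) = Ack(1, Ack(2, 5))
          Ack(2, 5) = Ack(1, Ack(2, 4))
          Ack(2, 4) = Ack(1, Ack(2, 3))
          Ack(2, 3) = Ack(1, Ack(2, 2))
          Ack(2, 2) = Ack(1, Ack(2, 1))
          Ack(2, 1) = Ack(1, Ack(2, 0))
          Ack(2, 0) = Ack(1, 1)
          Ack(1, 1) = Ack(0, Ack(1, 0))
          Ack(1, 0) = Ack(0, 1)
          Ack(0, 1) = 2
            = Ack(0, 2)
          Ack(0, 2) = 3
            = Ack(1, 3)
          Ack(1, 3) = Ack(0, Ack(1, 2))
          Ack(1, 2) = Ack(0, Ack(1, 1))
          Ack(1, 1) = Ack(0, Ack(1, 0))
          Ack(1, 0) = Ack(0, 1)
          Ack(0, 1) = 2
... (trace truncated)
Result: Ack(2, 13) = 29

29


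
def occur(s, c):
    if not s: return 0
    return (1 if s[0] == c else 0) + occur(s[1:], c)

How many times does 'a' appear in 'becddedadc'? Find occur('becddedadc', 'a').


s[0]='b' != 'a' -> 0
s[0]='e' != 'a' -> 0
s[0]='c' != 'a' -> 0
s[0]='d' != 'a' -> 0
s[0]='d' != 'a' -> 0
s[0]='e' != 'a' -> 0
s[0]='d' != 'a' -> 0
s[0]='a' == 'a' -> 1
s[0]='d' != 'a' -> 0
s[0]='c' != 'a' -> 0
Sum: 0 + 0 + 0 + 0 + 0 + 0 + 0 + 1 + 0 + 0 = 1

1


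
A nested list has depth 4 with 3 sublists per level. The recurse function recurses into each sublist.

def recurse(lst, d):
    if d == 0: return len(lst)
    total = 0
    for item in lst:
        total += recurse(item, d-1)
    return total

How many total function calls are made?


At depth 0 (root): 1 call
At depth 1: each of 1 parents calls recurse on 3 children = 3 calls
At depth 2: each of 3 parents calls recurse on 3 children = 9 calls
At depth 3: each of 9 parents calls recurse on 3 children = 27 calls
At depth 4: each of 27 parents calls recurse on 3 children = 81 calls
Total: 1 + 3 + 9 + 27 + 81 = 121

121


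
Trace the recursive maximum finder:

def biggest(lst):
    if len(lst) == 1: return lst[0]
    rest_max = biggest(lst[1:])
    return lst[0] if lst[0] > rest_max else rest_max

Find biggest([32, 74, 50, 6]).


biggest([32, 74, 50, 6]): compare 32 with biggest([74, 50, 6])
biggest([74, 50, 6]): compare 74 with biggest([50, 6])
biggest([50, 6]): compare 50 with biggest([6])
biggest([6]) = 6  (base case)
Compare 50 with 6 -> 50
Compare 74 with 50 -> 74
Compare 32 with 74 -> 74

74


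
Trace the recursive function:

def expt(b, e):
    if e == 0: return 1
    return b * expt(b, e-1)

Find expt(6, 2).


expt(6, 2)
= 6 * expt(6, 1)
= 6 * 6 * expt(6, 0)
= 6 * 6 * 1
= 36

36


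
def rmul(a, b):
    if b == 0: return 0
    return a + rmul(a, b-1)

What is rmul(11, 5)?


rmul(11, 5) = 11 + rmul(11, 4)
rmul(11, 4) = 11 + rmul(11, 3)
rmul(11, 3) = 11 + rmul(11, 2)
rmul(11, 2) = 11 + rmul(11, 1)
rmul(11, 1) = 11 + rmul(11, 0)
rmul(11, 0) = 0  (base case)
Total: 11 + 11 + 11 + 11 + 11 + 0 = 55

55


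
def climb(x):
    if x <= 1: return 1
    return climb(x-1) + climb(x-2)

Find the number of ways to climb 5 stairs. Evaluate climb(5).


Building up from base cases:
climb(0) = 1
climb(1) = 1
climb(2) = climb(1) + climb(0) = 1 + 1 = 2
climb(3) = climb(2) + climb(1) = 2 + 1 = 3
climb(4) = climb(3) + climb(2) = 3 + 2 = 5
climb(5) = climb(4) + climb(3) = 5 + 3 = 8

8


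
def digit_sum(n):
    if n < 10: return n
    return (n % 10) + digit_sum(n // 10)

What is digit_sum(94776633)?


digit_sum(94776633) = 3 + digit_sum(9477663)
digit_sum(9477663) = 3 + digit_sum(947766)
digit_sum(947766) = 6 + digit_sum(94776)
digit_sum(94776) = 6 + digit_sum(9477)
digit_sum(9477) = 7 + digit_sum(947)
digit_sum(947) = 7 + digit_sum(94)
digit_sum(94) = 4 + digit_sum(9)
digit_sum(9) = 9  (base case)
Total: 3 + 3 + 6 + 6 + 7 + 7 + 4 + 9 = 45

45


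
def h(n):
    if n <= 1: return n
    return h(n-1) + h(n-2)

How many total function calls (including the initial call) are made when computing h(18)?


Let C(n) = total calls for h(n)
C(0) = 1, C(1) = 1
C(2) = 1 + C(1) + C(0) = 1 + 1 + 1 = 3
C(3) = 1 + C(2) + C(1) = 1 + 3 + 1 = 5
C(4) = 1 + C(3) + C(2) = 1 + 5 + 3 = 9
C(5) = 1 + C(4) + C(3) = 1 + 9 + 5 = 15
C(6) = 1 + C(5) + C(4) = 1 + 15 + 9 = 25
C(7) = 1 + C(6) + C(5) = 1 + 25 + 15 = 41
C(8) = 1 + C(7) + C(6) = 1 + 41 + 25 = 67
C(9) = 1 + C(8) + C(7) = 1 + 67 + 41 = 109
C(10) = 1 + C(9) + C(8) = 1 + 109 + 67 = 177
C(11) = 1 + C(10) + C(9) = 1 + 177 + 109 = 287
C(12) = 1 + C(11) + C(10) = 1 + 287 + 177 = 465
C(13) = 1 + C(12) + C(11) = 1 + 465 + 287 = 753
C(14) = 1 + C(13) + C(12) = 1 + 753 + 465 = 1219
C(15) = 1 + C(14) + C(13) = 1 + 1219 + 753 = 1973
C(16) = 1 + C(15) + C(14) = 1 + 1973 + 1219 = 3193
C(17) = 1 + C(16) + C(15) = 1 + 3193 + 1973 = 5167
C(18) = 1 + C(17) + C(16) = 1 + 5167 + 3193 = 8361

8361


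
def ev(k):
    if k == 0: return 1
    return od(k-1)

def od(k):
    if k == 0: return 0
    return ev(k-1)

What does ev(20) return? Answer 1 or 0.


ev(20) = od(19)
od(19) = ev(18)
ev(18) = od(17)
od(17) = ev(16)
ev(16) = od(15)
od(15) = ev(14)
ev(14) = od(13)
od(13) = ev(12)
ev(12) = od(11)
od(11) = ev(10)
ev(10) = od(9)
od(9) = ev(8)
ev(8) = od(7)
od(7) = ev(6)
ev(6) = od(5)
od(5) = ev(4)
ev(4) = od(3)
od(3) = ev(2)
ev(2) = od(1)
od(1) = ev(0)
ev(0) = 1  (base case)
Result: 1

1


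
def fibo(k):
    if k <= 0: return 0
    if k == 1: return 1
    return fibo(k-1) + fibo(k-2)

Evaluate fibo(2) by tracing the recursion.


Computing fibo(2) bottom-up:
fibo(0) = 0
fibo(1) = 1
fibo(2) = fibo(1) + fibo(0) = 1 + 0 = 1

1


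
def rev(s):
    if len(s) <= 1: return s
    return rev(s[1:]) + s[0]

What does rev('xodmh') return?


rev('xodmh') = rev('odmh') + 'x'
rev('odmh') = rev('dmh') + 'o'
rev('dmh') = rev('mh') + 'd'
rev('mh') = rev('h') + 'm'
rev('h') = 'h'  (base case)
Concatenating: 'h' + 'm' + 'd' + 'o' + 'x' = 'hmdox'

hmdox


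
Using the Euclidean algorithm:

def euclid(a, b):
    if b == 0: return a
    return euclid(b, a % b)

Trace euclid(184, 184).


euclid(184, 184) = euclid(184, 0)
euclid(184, 0) = 184  (base case)

184


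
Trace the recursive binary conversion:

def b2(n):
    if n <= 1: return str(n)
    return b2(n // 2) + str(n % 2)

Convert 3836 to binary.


b2(3836) = b2(1918) + '0'
b2(1918) = b2(959) + '0'
b2(959) = b2(479) + '1'
b2(479) = b2(239) + '1'
b2(239) = b2(119) + '1'
b2(119) = b2(59) + '1'
b2(59) = b2(29) + '1'
b2(29) = b2(14) + '1'
b2(14) = b2(7) + '0'
b2(7) = b2(3) + '1'
b2(3) = b2(1) + '1'
b2(1) = '1'  (base case)
Concatenating: '1' + '1' + '1' + '0' + '1' + '1' + '1' + '1' + '1' + '1' + '0' + '0' = '111011111100'

111011111100


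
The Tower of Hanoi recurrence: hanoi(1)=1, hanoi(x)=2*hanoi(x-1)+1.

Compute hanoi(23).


hanoi(23) = 2 * hanoi(22) + 1
hanoi(22) = 2 * hanoi(21) + 1
hanoi(21) = 2 * hanoi(20) + 1
hanoi(20) = 2 * hanoi(19) + 1
hanoi(19) = 2 * hanoi(18) + 1
hanoi(18) = 2 * hanoi(17) + 1
hanoi(17) = 2 * hanoi(16) + 1
hanoi(16) = 2 * hanoi(15) + 1
hanoi(15) = 2 * hanoi(14) + 1
hanoi(14) = 2 * hanoi(13) + 1
hanoi(13) = 2 * hanoi(12) + 1
hanoi(12) = 2 * hanoi(11) + 1
hanoi(11) = 2 * hanoi(10) + 1
hanoi(10) = 2 * hanoi(9) + 1
hanoi(9) = 2 * hanoi(8) + 1
hanoi(8) = 2 * hanoi(7) + 1
hanoi(7) = 2 * hanoi(6) + 1
hanoi(6) = 2 * hanoi(5) + 1
hanoi(5) = 2 * hanoi(4) + 1
hanoi(4) = 2 * hanoi(3) + 1
hanoi(3) = 2 * hanoi(2) + 1
hanoi(2) = 2 * hanoi(1) + 1
hanoi(1) = 1  (base case)
hanoi(2) = 2 * 1 + 1 = 3
hanoi(3) = 2 * 3 + 1 = 7
hanoi(4) = 2 * 7 + 1 = 15
hanoi(5) = 2 * 15 + 1 = 31
hanoi(6) = 2 * 31 + 1 = 63
hanoi(7) = 2 * 63 + 1 = 127
hanoi(8) = 2 * 127 + 1 = 255
hanoi(9) = 2 * 255 + 1 = 511
hanoi(10) = 2 * 511 + 1 = 1023
hanoi(11) = 2 * 1023 + 1 = 2047
hanoi(12) = 2 * 2047 + 1 = 4095
hanoi(13) = 2 * 4095 + 1 = 8191
hanoi(14) = 2 * 8191 + 1 = 16383
hanoi(15) = 2 * 16383 + 1 = 32767
hanoi(16) = 2 * 32767 + 1 = 65535
hanoi(17) = 2 * 65535 + 1 = 131071
hanoi(18) = 2 * 131071 + 1 = 262143
hanoi(19) = 2 * 262143 + 1 = 524287
hanoi(20) = 2 * 524287 + 1 = 1048575
hanoi(21) = 2 * 1048575 + 1 = 2097151
hanoi(22) = 2 * 2097151 + 1 = 4194303
hanoi(23) = 2 * 4194303 + 1 = 8388607

8388607


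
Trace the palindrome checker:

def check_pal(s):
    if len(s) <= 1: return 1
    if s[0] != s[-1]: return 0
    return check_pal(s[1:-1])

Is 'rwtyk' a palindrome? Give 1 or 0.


check_pal('rwtyk'): s[0]='r' != s[-1]='k' -> return 0
Result: 0 (not a palindrome)

0


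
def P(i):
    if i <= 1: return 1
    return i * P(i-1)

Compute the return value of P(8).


P(8)
= 8 * P(7)
= 8 * 7 * P(6)
= 8 * 7 * 6 * P(5)
= 8 * 7 * 6 * 5 * P(4)
= 8 * 7 * 6 * 5 * 4 * P(3)
= 8 * 7 * 6 * 5 * 4 * 3 * P(2)
= 8 * 7 * 6 * 5 * 4 * 3 * 2 * P(1)
= 8 * 7 * 6 * 5 * 4 * 3 * 2 * 1
= 40320

40320


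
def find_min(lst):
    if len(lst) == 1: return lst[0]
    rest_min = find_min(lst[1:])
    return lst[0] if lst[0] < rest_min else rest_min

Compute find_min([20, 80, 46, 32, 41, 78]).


find_min([20, 80, 46, 32, 41, 78]): compare 20 with find_min([80, 46, 32, 41, 78])
find_min([80, 46, 32, 41, 78]): compare 80 with find_min([46, 32, 41, 78])
find_min([46, 32, 41, 78]): compare 46 with find_min([32, 41, 78])
find_min([32, 41, 78]): compare 32 with find_min([41, 78])
find_min([41, 78]): compare 41 with find_min([78])
find_min([78]) = 78  (base case)
Compare 41 with 78 -> 41
Compare 32 with 41 -> 32
Compare 46 with 32 -> 32
Compare 80 with 32 -> 32
Compare 20 with 32 -> 20

20


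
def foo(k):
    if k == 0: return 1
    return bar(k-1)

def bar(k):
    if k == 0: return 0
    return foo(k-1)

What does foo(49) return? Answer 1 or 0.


foo(49) = bar(48)
bar(48) = foo(47)
foo(47) = bar(46)
bar(46) = foo(45)
foo(45) = bar(44)
bar(44) = foo(43)
foo(43) = bar(42)
bar(42) = foo(41)
foo(41) = bar(40)
bar(40) = foo(39)
foo(39) = bar(38)
bar(38) = foo(37)
foo(37) = bar(36)
bar(36) = foo(35)
foo(35) = bar(34)
bar(34) = foo(33)
foo(33) = bar(32)
bar(32) = foo(31)
foo(31) = bar(30)
bar(30) = foo(29)
foo(29) = bar(28)
bar(28) = foo(27)
foo(27) = bar(26)
bar(26) = foo(25)
foo(25) = bar(24)
bar(24) = foo(23)
foo(23) = bar(22)
bar(22) = foo(21)
foo(21) = bar(20)
bar(20) = foo(19)
foo(19) = bar(18)
bar(18) = foo(17)
foo(17) = bar(16)
bar(16) = foo(15)
foo(15) = bar(14)
bar(14) = foo(13)
foo(13) = bar(12)
bar(12) = foo(11)
foo(11) = bar(10)
bar(10) = foo(9)
foo(9) = bar(8)
bar(8) = foo(7)
foo(7) = bar(6)
bar(6) = foo(5)
foo(5) = bar(4)
bar(4) = foo(3)
foo(3) = bar(2)
bar(2) = foo(1)
foo(1) = bar(0)
bar(0) = 0  (base case)
Result: 0

0


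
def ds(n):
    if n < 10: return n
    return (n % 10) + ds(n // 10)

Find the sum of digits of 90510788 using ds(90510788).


ds(90510788) = 8 + ds(9051078)
ds(9051078) = 8 + ds(905107)
ds(905107) = 7 + ds(90510)
ds(90510) = 0 + ds(9051)
ds(9051) = 1 + ds(905)
ds(905) = 5 + ds(90)
ds(90) = 0 + ds(9)
ds(9) = 9  (base case)
Total: 8 + 8 + 7 + 0 + 1 + 5 + 0 + 9 = 38

38


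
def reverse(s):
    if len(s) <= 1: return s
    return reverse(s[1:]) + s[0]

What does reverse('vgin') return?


reverse('vgin') = reverse('gin') + 'v'
reverse('gin') = reverse('in') + 'g'
reverse('in') = reverse('n') + 'i'
reverse('n') = 'n'  (base case)
Concatenating: 'n' + 'i' + 'g' + 'v' = 'nigv'

nigv


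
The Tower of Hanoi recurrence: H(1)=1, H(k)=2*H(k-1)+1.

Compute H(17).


H(17) = 2 * H(16) + 1
H(16) = 2 * H(15) + 1
H(15) = 2 * H(14) + 1
H(14) = 2 * H(13) + 1
H(13) = 2 * H(12) + 1
H(12) = 2 * H(11) + 1
H(11) = 2 * H(10) + 1
H(10) = 2 * H(9) + 1
H(9) = 2 * H(8) + 1
H(8) = 2 * H(7) + 1
H(7) = 2 * H(6) + 1
H(6) = 2 * H(5) + 1
H(5) = 2 * H(4) + 1
H(4) = 2 * H(3) + 1
H(3) = 2 * H(2) + 1
H(2) = 2 * H(1) + 1
H(1) = 1  (base case)
H(2) = 2 * 1 + 1 = 3
H(3) = 2 * 3 + 1 = 7
H(4) = 2 * 7 + 1 = 15
H(5) = 2 * 15 + 1 = 31
H(6) = 2 * 31 + 1 = 63
H(7) = 2 * 63 + 1 = 127
H(8) = 2 * 127 + 1 = 255
H(9) = 2 * 255 + 1 = 511
H(10) = 2 * 511 + 1 = 1023
H(11) = 2 * 1023 + 1 = 2047
H(12) = 2 * 2047 + 1 = 4095
H(13) = 2 * 4095 + 1 = 8191
H(14) = 2 * 8191 + 1 = 16383
H(15) = 2 * 16383 + 1 = 32767
H(16) = 2 * 32767 + 1 = 65535
H(17) = 2 * 65535 + 1 = 131071

131071


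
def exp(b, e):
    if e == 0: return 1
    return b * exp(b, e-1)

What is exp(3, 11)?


exp(3, 11)
= 3 * exp(3, 10)
= 3 * 3 * exp(3, 9)
= 3 * 3 * 3 * exp(3, 8)
= 3 * 3 * 3 * 3 * exp(3, 7)
= 3 * 3 * 3 * 3 * 3 * exp(3, 6)
= 3 * 3 * 3 * 3 * 3 * 3 * exp(3, 5)
= 3 * 3 * 3 * 3 * 3 * 3 * 3 * exp(3, 4)
= 3 * 3 * 3 * 3 * 3 * 3 * 3 * 3 * exp(3, 3)
= 3 * 3 * 3 * 3 * 3 * 3 * 3 * 3 * 3 * exp(3, 2)
= 3 * 3 * 3 * 3 * 3 * 3 * 3 * 3 * 3 * 3 * exp(3, 1)
= 3 * 3 * 3 * 3 * 3 * 3 * 3 * 3 * 3 * 3 * 3 * exp(3, 0)
= 3 * 3 * 3 * 3 * 3 * 3 * 3 * 3 * 3 * 3 * 3 * 1
= 177147

177147


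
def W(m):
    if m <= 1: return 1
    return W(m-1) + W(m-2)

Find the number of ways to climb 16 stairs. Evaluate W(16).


Building up from base cases:
W(0) = 1
W(1) = 1
W(2) = W(1) + W(0) = 1 + 1 = 2
W(3) = W(2) + W(1) = 2 + 1 = 3
W(4) = W(3) + W(2) = 3 + 2 = 5
W(5) = W(4) + W(3) = 5 + 3 = 8
W(6) = W(5) + W(4) = 8 + 5 = 13
W(7) = W(6) + W(5) = 13 + 8 = 21
W(8) = W(7) + W(6) = 21 + 13 = 34
W(9) = W(8) + W(7) = 34 + 21 = 55
W(10) = W(9) + W(8) = 55 + 34 = 89
W(11) = W(10) + W(9) = 89 + 55 = 144
W(12) = W(11) + W(10) = 144 + 89 = 233
W(13) = W(12) + W(11) = 233 + 144 = 377
W(14) = W(13) + W(12) = 377 + 233 = 610
W(15) = W(14) + W(13) = 610 + 377 = 987
W(16) = W(15) + W(14) = 987 + 610 = 1597

1597


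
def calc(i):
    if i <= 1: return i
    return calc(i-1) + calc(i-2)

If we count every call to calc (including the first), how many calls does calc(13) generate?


Let C(n) = total calls for calc(n)
C(0) = 1, C(1) = 1
C(2) = 1 + C(1) + C(0) = 1 + 1 + 1 = 3
C(3) = 1 + C(2) + C(1) = 1 + 3 + 1 = 5
C(4) = 1 + C(3) + C(2) = 1 + 5 + 3 = 9
C(5) = 1 + C(4) + C(3) = 1 + 9 + 5 = 15
C(6) = 1 + C(5) + C(4) = 1 + 15 + 9 = 25
C(7) = 1 + C(6) + C(5) = 1 + 25 + 15 = 41
C(8) = 1 + C(7) + C(6) = 1 + 41 + 25 = 67
C(9) = 1 + C(8) + C(7) = 1 + 67 + 41 = 109
C(10) = 1 + C(9) + C(8) = 1 + 109 + 67 = 177
C(11) = 1 + C(10) + C(9) = 1 + 177 + 109 = 287
C(12) = 1 + C(11) + C(10) = 1 + 287 + 177 = 465
C(13) = 1 + C(12) + C(11) = 1 + 465 + 287 = 753

753


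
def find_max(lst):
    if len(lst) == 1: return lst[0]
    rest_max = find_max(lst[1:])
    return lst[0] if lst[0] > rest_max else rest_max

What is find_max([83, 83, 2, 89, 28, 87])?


find_max([83, 83, 2, 89, 28, 87]): compare 83 with find_max([83, 2, 89, 28, 87])
find_max([83, 2, 89, 28, 87]): compare 83 with find_max([2, 89, 28, 87])
find_max([2, 89, 28, 87]): compare 2 with find_max([89, 28, 87])
find_max([89, 28, 87]): compare 89 with find_max([28, 87])
find_max([28, 87]): compare 28 with find_max([87])
find_max([87]) = 87  (base case)
Compare 28 with 87 -> 87
Compare 89 with 87 -> 89
Compare 2 with 89 -> 89
Compare 83 with 89 -> 89
Compare 83 with 89 -> 89

89


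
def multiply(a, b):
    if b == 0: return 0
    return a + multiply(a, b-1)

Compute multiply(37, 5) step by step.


multiply(37, 5) = 37 + multiply(37, 4)
multiply(37, 4) = 37 + multiply(37, 3)
multiply(37, 3) = 37 + multiply(37, 2)
multiply(37, 2) = 37 + multiply(37, 1)
multiply(37, 1) = 37 + multiply(37, 0)
multiply(37, 0) = 0  (base case)
Total: 37 + 37 + 37 + 37 + 37 + 0 = 185

185


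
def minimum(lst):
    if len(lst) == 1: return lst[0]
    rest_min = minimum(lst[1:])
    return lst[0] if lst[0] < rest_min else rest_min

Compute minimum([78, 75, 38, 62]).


minimum([78, 75, 38, 62]): compare 78 with minimum([75, 38, 62])
minimum([75, 38, 62]): compare 75 with minimum([38, 62])
minimum([38, 62]): compare 38 with minimum([62])
minimum([62]) = 62  (base case)
Compare 38 with 62 -> 38
Compare 75 with 38 -> 38
Compare 78 with 38 -> 38

38


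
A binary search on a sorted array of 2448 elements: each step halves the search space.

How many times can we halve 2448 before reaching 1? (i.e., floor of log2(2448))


2448 / 2 = 1224
1224 / 2 = 612
612 / 2 = 306
306 / 2 = 153
153 / 2 = 76
76 / 2 = 38
38 / 2 = 19
19 / 2 = 9
9 / 2 = 4
4 / 2 = 2
2 / 2 = 1
Reached 1 after 11 halvings

11


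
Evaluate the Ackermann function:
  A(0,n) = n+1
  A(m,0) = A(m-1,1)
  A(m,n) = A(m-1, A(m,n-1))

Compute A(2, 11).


A(2, 11) = A(1, A(2, 10))
  A(2, 10) = A(1, A(2, 9))
    A(2, 9) = A(1, A(2, 8))
      A(2, 8) = A(1, A(2, 7))
        A(2, 7) = A(1, A(2, 6))
          A(2, 6) = A(1, A(2, 5))
          A(2, 5) = A(1, A(2, 4))
          A(2, 4) = A(1, A(2, 3))
          A(2, 3) = A(1, A(2, 2))
          A(2, 2) = A(1, A(2, 1))
          A(2, 1) = A(1, A(2, 0))
          A(2, 0) = A(1, 1)
          A(1, 1) = A(0, A(1, 0))
          A(1, 0) = A(0, 1)
          A(0, 1) = 2
            = A(0, 2)
          A(0, 2) = 3
            = A(1, 3)
          A(1, 3) = A(0, A(1, 2))
          A(1, 2) = A(0, A(1, 1))
          A(1, 1) = A(0, A(1, 0))
          A(1, 0) = A(0, 1)
          A(0, 1) = 2
            = A(0, 2)
          A(0, 2) = 3
... (trace truncated)
Result: A(2, 11) = 25

25


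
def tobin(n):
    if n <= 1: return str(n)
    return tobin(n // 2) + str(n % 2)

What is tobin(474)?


tobin(474) = tobin(237) + '0'
tobin(237) = tobin(118) + '1'
tobin(118) = tobin(59) + '0'
tobin(59) = tobin(29) + '1'
tobin(29) = tobin(14) + '1'
tobin(14) = tobin(7) + '0'
tobin(7) = tobin(3) + '1'
tobin(3) = tobin(1) + '1'
tobin(1) = '1'  (base case)
Concatenating: '1' + '1' + '1' + '0' + '1' + '1' + '0' + '1' + '0' = '111011010'

111011010


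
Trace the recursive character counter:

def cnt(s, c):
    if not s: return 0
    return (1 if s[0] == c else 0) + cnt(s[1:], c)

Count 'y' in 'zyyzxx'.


s[0]='z' != 'y' -> 0
s[0]='y' == 'y' -> 1
s[0]='y' == 'y' -> 1
s[0]='z' != 'y' -> 0
s[0]='x' != 'y' -> 0
s[0]='x' != 'y' -> 0
Sum: 0 + 1 + 1 + 0 + 0 + 0 = 2

2


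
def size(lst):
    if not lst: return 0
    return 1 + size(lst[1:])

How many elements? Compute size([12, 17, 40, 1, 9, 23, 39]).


size([12, 17, 40, 1, 9, 23, 39]) = 1 + size([17, 40, 1, 9, 23, 39])
size([17, 40, 1, 9, 23, 39]) = 1 + size([40, 1, 9, 23, 39])
size([40, 1, 9, 23, 39]) = 1 + size([1, 9, 23, 39])
size([1, 9, 23, 39]) = 1 + size([9, 23, 39])
size([9, 23, 39]) = 1 + size([23, 39])
size([23, 39]) = 1 + size([39])
size([39]) = 1 + size([])
size([]) = 0  (base case)
Unwinding: 1 + 1 + 1 + 1 + 1 + 1 + 1 + 0 = 7

7


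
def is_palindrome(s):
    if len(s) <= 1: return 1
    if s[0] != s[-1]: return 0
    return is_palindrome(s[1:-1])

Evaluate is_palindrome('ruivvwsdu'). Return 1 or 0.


is_palindrome('ruivvwsdu'): s[0]='r' != s[-1]='u' -> return 0
Result: 0 (not a palindrome)

0


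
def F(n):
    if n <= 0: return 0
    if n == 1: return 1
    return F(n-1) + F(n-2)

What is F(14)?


Computing F(14) bottom-up:
F(0) = 0
F(1) = 1
F(2) = F(1) + F(0) = 1 + 0 = 1
F(3) = F(2) + F(1) = 1 + 1 = 2
F(4) = F(3) + F(2) = 2 + 1 = 3
F(5) = F(4) + F(3) = 3 + 2 = 5
F(6) = F(5) + F(4) = 5 + 3 = 8
F(7) = F(6) + F(5) = 8 + 5 = 13
F(8) = F(7) + F(6) = 13 + 8 = 21
F(9) = F(8) + F(7) = 21 + 13 = 34
F(10) = F(9) + F(8) = 34 + 21 = 55
F(11) = F(10) + F(9) = 55 + 34 = 89
F(12) = F(11) + F(10) = 89 + 55 = 144
F(13) = F(12) + F(11) = 144 + 89 = 233
F(14) = F(13) + F(12) = 233 + 144 = 377

377


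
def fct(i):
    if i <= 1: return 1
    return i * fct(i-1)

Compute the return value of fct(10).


fct(10)
= 10 * fct(9)
= 10 * 9 * fct(8)
= 10 * 9 * 8 * fct(7)
= 10 * 9 * 8 * 7 * fct(6)
= 10 * 9 * 8 * 7 * 6 * fct(5)
= 10 * 9 * 8 * 7 * 6 * 5 * fct(4)
= 10 * 9 * 8 * 7 * 6 * 5 * 4 * fct(3)
= 10 * 9 * 8 * 7 * 6 * 5 * 4 * 3 * fct(2)
= 10 * 9 * 8 * 7 * 6 * 5 * 4 * 3 * 2 * fct(1)
= 10 * 9 * 8 * 7 * 6 * 5 * 4 * 3 * 2 * 1
= 3628800

3628800


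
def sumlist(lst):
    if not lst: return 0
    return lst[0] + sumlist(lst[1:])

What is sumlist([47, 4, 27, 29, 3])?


sumlist([47, 4, 27, 29, 3]) = 47 + sumlist([4, 27, 29, 3])
sumlist([4, 27, 29, 3]) = 4 + sumlist([27, 29, 3])
sumlist([27, 29, 3]) = 27 + sumlist([29, 3])
sumlist([29, 3]) = 29 + sumlist([3])
sumlist([3]) = 3 + sumlist([])
sumlist([]) = 0  (base case)
Total: 47 + 4 + 27 + 29 + 3 + 0 = 110

110


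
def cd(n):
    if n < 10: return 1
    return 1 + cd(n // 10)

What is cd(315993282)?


cd(315993282) = 1 + cd(31599328)
cd(31599328) = 1 + cd(3159932)
cd(3159932) = 1 + cd(315993)
cd(315993) = 1 + cd(31599)
cd(31599) = 1 + cd(3159)
cd(3159) = 1 + cd(315)
cd(315) = 1 + cd(31)
cd(31) = 1 + cd(3)
cd(3) = 1  (base case: 3 < 10)
Unwinding: 1 + 1 + 1 + 1 + 1 + 1 + 1 + 1 + 1 = 9

9


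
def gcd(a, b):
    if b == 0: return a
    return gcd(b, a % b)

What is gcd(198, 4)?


gcd(198, 4) = gcd(4, 2)
gcd(4, 2) = gcd(2, 0)
gcd(2, 0) = 2  (base case)

2


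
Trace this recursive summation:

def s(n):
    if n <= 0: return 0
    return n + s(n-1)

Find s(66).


s(66)
= 66 + 65 + 64 + 63 + 62 + 61 + 60 + 59 + 58 + 57 + 56 + 55 + 54 + 53 + 52 + 51 + 50 + 49 + 48 + 47 + 46 + 45 + 44 + 43 + 42 + 41 + 40 + 39 + 38 + 37 + 36 + 35 + 34 + 33 + 32 + 31 + 30 + 29 + 28 + 27 + 26 + 25 + 24 + 23 + 22 + 21 + 20 + 19 + 18 + 17 + 16 + 15 + 14 + 13 + 12 + 11 + 10 + 9 + 8 + 7 + 6 + 5 + 4 + 3 + 2 + 1 + s(0)
= 66 + 65 + 64 + 63 + 62 + 61 + 60 + 59 + 58 + 57 + 56 + 55 + 54 + 53 + 52 + 51 + 50 + 49 + 48 + 47 + 46 + 45 + 44 + 43 + 42 + 41 + 40 + 39 + 38 + 37 + 36 + 35 + 34 + 33 + 32 + 31 + 30 + 29 + 28 + 27 + 26 + 25 + 24 + 23 + 22 + 21 + 20 + 19 + 18 + 17 + 16 + 15 + 14 + 13 + 12 + 11 + 10 + 9 + 8 + 7 + 6 + 5 + 4 + 3 + 2 + 1 + 0
= 2211

2211


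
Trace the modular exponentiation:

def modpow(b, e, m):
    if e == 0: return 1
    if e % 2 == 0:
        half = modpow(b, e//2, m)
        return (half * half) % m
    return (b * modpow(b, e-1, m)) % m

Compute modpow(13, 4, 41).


modpow(13, 4, 41): e is even, compute modpow(13, 2, 41)
  modpow(13, 2, 41): e is even, compute modpow(13, 1, 41)
    modpow(13, 1, 41): e is odd, compute modpow(13, 0, 41)
      modpow(13, 0, 41) = 1
    (13 * 1) % 41 = 13
  half=13, (13*13) % 41 = 5
half=5, (5*5) % 41 = 25

25


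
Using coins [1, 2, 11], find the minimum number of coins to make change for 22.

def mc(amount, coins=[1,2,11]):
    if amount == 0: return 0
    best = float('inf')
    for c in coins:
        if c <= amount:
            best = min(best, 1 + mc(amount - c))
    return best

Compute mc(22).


Building up with DP:
mc(0) = 0
mc(1) = min(1+mc(0)=1+0=1) = 1
mc(2) = min(1+mc(1)=1+1=2, 1+mc(0)=1+0=1) = 1
mc(3) = min(1+mc(2)=1+1=2, 1+mc(1)=1+1=2) = 2
mc(4) = min(1+mc(3)=1+2=3, 1+mc(2)=1+1=2) = 2
mc(5) = min(1+mc(4)=1+2=3, 1+mc(3)=1+2=3) = 3
mc(6) = min(1+mc(5)=1+3=4, 1+mc(4)=1+2=3) = 3
mc(7) = min(1+mc(6)=1+3=4, 1+mc(5)=1+3=4) = 4
mc(8) = min(1+mc(7)=1+4=5, 1+mc(6)=1+3=4) = 4
mc(9) = min(1+mc(8)=1+4=5, 1+mc(7)=1+4=5) = 5
mc(10) = min(1+mc(9)=1+5=6, 1+mc(8)=1+4=5) = 5
mc(11) = min(1+mc(10)=1+5=6, 1+mc(9)=1+5=6, 1+mc(0)=1+0=1) = 1
mc(12) = min(1+mc(11)=1+1=2, 1+mc(10)=1+5=6, 1+mc(1)=1+1=2) = 2
mc(13) = min(1+mc(12)=1+2=3, 1+mc(11)=1+1=2, 1+mc(2)=1+1=2) = 2
mc(14) = min(1+mc(13)=1+2=3, 1+mc(12)=1+2=3, 1+mc(3)=1+2=3) = 3
mc(15) = min(1+mc(14)=1+3=4, 1+mc(13)=1+2=3, 1+mc(4)=1+2=3) = 3
mc(16) = min(1+mc(15)=1+3=4, 1+mc(14)=1+3=4, 1+mc(5)=1+3=4) = 4
mc(17) = min(1+mc(16)=1+4=5, 1+mc(15)=1+3=4, 1+mc(6)=1+3=4) = 4
mc(18) = min(1+mc(17)=1+4=5, 1+mc(16)=1+4=5, 1+mc(7)=1+4=5) = 5
mc(19) = min(1+mc(18)=1+5=6, 1+mc(17)=1+4=5, 1+mc(8)=1+4=5) = 5
mc(20) = min(1+mc(19)=1+5=6, 1+mc(18)=1+5=6, 1+mc(9)=1+5=6) = 6
mc(21) = min(1+mc(20)=1+6=7, 1+mc(19)=1+5=6, 1+mc(10)=1+5=6) = 6
mc(22) = min(1+mc(21)=1+6=7, 1+mc(20)=1+6=7, 1+mc(11)=1+1=2) = 2

2
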